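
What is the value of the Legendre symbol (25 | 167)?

1

Reciprocity: 25 ≡ 1 and 167 ≡ 3 (mod 4), so (25/167) = +(167/25).
Reduce top mod 25: now compute (17/25).
Reciprocity: 17 ≡ 1 and 25 ≡ 1 (mod 4), so (17/25) = +(25/17).
Reduce top mod 17: now compute (8/17).
Pull out 2^3: since 17 ≡ 1 (mod 8), (2/17) = +1, so (2/17)^3 = +1.
Reached (1/17) = 1. Collecting the sign flips along the way, the symbol is +1.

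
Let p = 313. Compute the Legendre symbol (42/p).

Euler's criterion: (42/313) ≡ 42^156 (mod 313).
42^2 ≡ 199 (mod 313)
42^4 ≡ 163 (mod 313)
42^8 ≡ 277 (mod 313)
42^16 ≡ 44 (mod 313)
42^32 ≡ 58 (mod 313)
42^64 ≡ 234 (mod 313)
42^128 ≡ 294 (mod 313)
42^156 = 42^(128+16+8+4) ≡ 312 (mod 313).
Result is 312 ≡ −1, so (42/313) = −1.

-1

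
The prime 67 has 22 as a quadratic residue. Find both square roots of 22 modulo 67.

25, 42

Since 67 ≡ 3 (mod 4), a square root of 22 is 22^((67+1)/4) = 22^17 mod 67.
Repeated squaring: 22^2≡15, 22^4≡24, 22^8≡40, 22^16≡59 (mod 67).
22^17 = 22^(16+1) ≡ 25 (mod 67).
Check: 25² = 625 ≡ 22 (mod 67). The two roots are 25 and 42.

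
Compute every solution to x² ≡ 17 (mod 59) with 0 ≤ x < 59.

28, 31

Since 59 ≡ 3 (mod 4), a square root of 17 is 17^((59+1)/4) = 17^15 mod 59.
Repeated squaring: 17^2≡53, 17^4≡36, 17^8≡57 (mod 59).
17^15 = 17^(8+4+2+1) ≡ 28 (mod 59).
Check: 28² = 784 ≡ 17 (mod 59). The two roots are 28 and 31.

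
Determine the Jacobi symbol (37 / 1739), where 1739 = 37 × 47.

Reciprocity: 37 ≡ 1 and 1739 ≡ 3 (mod 4), so (37/1739) = +(1739/37).
Reduce top mod 37: now compute (0/37).
Top reduces to 0: gcd > 1, so the symbol is 0.

0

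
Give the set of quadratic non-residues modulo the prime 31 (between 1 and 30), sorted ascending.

3, 6, 11, 12, 13, 15, 17, 21, 22, 23, 24, 26, 27, 29, 30

Square k = 1,…,15 (k and 31−k give the same square):
1²=1, 2²=4, 3²=9, 4²=16, 5²=25, 6²≡5, 7²≡18, 8²≡2, 9²≡19, 10²≡7, 11²≡28, 12²≡20, 13²≡14, 14²≡10, 15²≡8 (mod 31).
The residues are {1, 2, 4, 5, 7, 8, 9, 10, 14, 16, 18, 19, 20, 25, 28}; the non-residues are the remaining 15 nonzero classes.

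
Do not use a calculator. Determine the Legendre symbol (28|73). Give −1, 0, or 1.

Euler's criterion: (28/73) ≡ 28^36 (mod 73).
28^2 ≡ 54 (mod 73)
28^4 ≡ 69 (mod 73)
28^8 ≡ 16 (mod 73)
28^16 ≡ 37 (mod 73)
28^32 ≡ 55 (mod 73)
28^36 = 28^(32+4) ≡ 72 (mod 73).
Result is 72 ≡ −1, so (28/73) = −1.

-1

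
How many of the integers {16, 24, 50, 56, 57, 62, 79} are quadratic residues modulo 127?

4

(16/127) = +1 → QR.
(24/127) = -1 → non-residue.
(50/127) = +1 → QR.
(56/127) = -1 → non-residue.
(57/127) = -1 → non-residue.
(62/127) = +1 → QR.
(79/127) = +1 → QR.
Total quadratic residues among the 7: 4.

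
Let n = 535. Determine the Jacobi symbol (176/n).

Pull out 2^4: since 535 ≡ 7 (mod 8), (2/535) = +1, so (2/535)^4 = +1.
Reciprocity: 11 ≡ 3 and 535 ≡ 3 (mod 4), so (11/535) = −(535/11).
Reduce top mod 11: now compute (7/11).
Reciprocity: 7 ≡ 3 and 11 ≡ 3 (mod 4), so (7/11) = −(11/7).
Reduce top mod 7: now compute (4/7).
Pull out 2^2: since 7 ≡ 7 (mod 8), (2/7) = +1, so (2/7)^2 = +1.
Reached (1/7) = 1. Collecting the sign flips along the way, the symbol is +1.

1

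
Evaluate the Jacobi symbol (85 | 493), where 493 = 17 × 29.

0

Reciprocity: 85 ≡ 1 and 493 ≡ 1 (mod 4), so (85/493) = +(493/85).
Reduce top mod 85: now compute (68/85).
Pull out 2^2: since 85 ≡ 5 (mod 8), (2/85) = -1, so (2/85)^2 = +1.
Reciprocity: 17 ≡ 1 and 85 ≡ 1 (mod 4), so (17/85) = +(85/17).
Reduce top mod 17: now compute (0/17).
Top reduces to 0: gcd > 1, so the symbol is 0.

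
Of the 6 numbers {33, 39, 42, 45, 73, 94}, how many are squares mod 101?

2

(33/101) = +1 → QR.
(39/101) = -1 → non-residue.
(42/101) = -1 → non-residue.
(45/101) = +1 → QR.
(73/101) = -1 → non-residue.
(94/101) = -1 → non-residue.
Total quadratic residues among the 6: 2.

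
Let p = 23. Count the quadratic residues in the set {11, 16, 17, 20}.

(11/23) = -1 → non-residue.
(16/23) = +1 → QR.
(17/23) = -1 → non-residue.
(20/23) = -1 → non-residue.
Total quadratic residues among the 4: 1.

1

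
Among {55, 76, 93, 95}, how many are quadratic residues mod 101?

2

(55/101) = -1 → non-residue.
(76/101) = +1 → QR.
(93/101) = -1 → non-residue.
(95/101) = +1 → QR.
Total quadratic residues among the 4: 2.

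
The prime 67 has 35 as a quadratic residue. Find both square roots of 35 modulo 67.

Since 67 ≡ 3 (mod 4), a square root of 35 is 35^((67+1)/4) = 35^17 mod 67.
Repeated squaring: 35^2≡19, 35^4≡26, 35^8≡6, 35^16≡36 (mod 67).
35^17 = 35^(16+1) ≡ 54 (mod 67).
Check: 54² = 2916 ≡ 35 (mod 67). The two roots are 13 and 54.

13, 54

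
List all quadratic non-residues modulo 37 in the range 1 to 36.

Square k = 1,…,18 (k and 37−k give the same square):
1²=1, 2²=4, 3²=9, 4²=16, 5²=25, 6²=36, 7²≡12, 8²≡27, 9²≡7, 10²≡26, 11²≡10, 12²≡33, 13²≡21, 14²≡11, 15²≡3, 16²≡34, 17²≡30, 18²≡28 (mod 37).
The residues are {1, 3, 4, 7, 9, 10, 11, 12, 16, 21, 25, 26, 27, 28, 30, 33, 34, 36}; the non-residues are the remaining 18 nonzero classes.

2,5,6,8,13,14,15,17,18,19,20,22,23,24,29,31,32,35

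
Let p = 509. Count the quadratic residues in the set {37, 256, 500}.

(37/509) = +1 → QR.
(256/509) = +1 → QR.
(500/509) = +1 → QR.
Total quadratic residues among the 3: 3.

3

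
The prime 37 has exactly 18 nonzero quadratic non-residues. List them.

Square k = 1,…,18 (k and 37−k give the same square):
1²=1, 2²=4, 3²=9, 4²=16, 5²=25, 6²=36, 7²≡12, 8²≡27, 9²≡7, 10²≡26, 11²≡10, 12²≡33, 13²≡21, 14²≡11, 15²≡3, 16²≡34, 17²≡30, 18²≡28 (mod 37).
The residues are {1, 3, 4, 7, 9, 10, 11, 12, 16, 21, 25, 26, 27, 28, 30, 33, 34, 36}; the non-residues are the remaining 18 nonzero classes.

2 5 6 8 13 14 15 17 18 19 20 22 23 24 29 31 32 35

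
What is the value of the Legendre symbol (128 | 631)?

1

Pull out 2^7: since 631 ≡ 7 (mod 8), (2/631) = +1, so (2/631)^7 = +1.
Reached (1/631) = 1. Collecting the sign flips along the way, the symbol is +1.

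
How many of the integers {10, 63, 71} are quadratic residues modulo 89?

(10/89) = +1 → QR.
(63/89) = -1 → non-residue.
(71/89) = +1 → QR.
Total quadratic residues among the 3: 2.

2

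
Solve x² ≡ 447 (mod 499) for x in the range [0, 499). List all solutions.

148, 351

Since 499 ≡ 3 (mod 4), a square root of 447 is 447^((499+1)/4) = 447^125 mod 499.
Repeated squaring: 447^2≡209, 447^4≡268, 447^8≡467, 447^16≡26, 447^32≡177, 447^64≡391 (mod 499).
447^125 = 447^(64+32+16+8+4+1) ≡ 351 (mod 499).
Check: 351² = 123201 ≡ 447 (mod 499). The two roots are 148 and 351.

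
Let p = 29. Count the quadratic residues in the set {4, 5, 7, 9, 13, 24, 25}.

7

(4/29) = +1 → QR.
(5/29) = +1 → QR.
(7/29) = +1 → QR.
(9/29) = +1 → QR.
(13/29) = +1 → QR.
(24/29) = +1 → QR.
(25/29) = +1 → QR.
Total quadratic residues among the 7: 7.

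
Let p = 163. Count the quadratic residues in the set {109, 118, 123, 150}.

2

(109/163) = -1 → non-residue.
(118/163) = +1 → QR.
(123/163) = -1 → non-residue.
(150/163) = +1 → QR.
Total quadratic residues among the 4: 2.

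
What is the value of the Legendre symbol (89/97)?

Reciprocity: 89 ≡ 1 and 97 ≡ 1 (mod 4), so (89/97) = +(97/89).
Reduce top mod 89: now compute (8/89).
Pull out 2^3: since 89 ≡ 1 (mod 8), (2/89) = +1, so (2/89)^3 = +1.
Reached (1/89) = 1. Collecting the sign flips along the way, the symbol is +1.

1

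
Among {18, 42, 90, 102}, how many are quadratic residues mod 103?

1

(18/103) = +1 → QR.
(42/103) = -1 → non-residue.
(90/103) = -1 → non-residue.
(102/103) = -1 → non-residue.
Total quadratic residues among the 4: 1.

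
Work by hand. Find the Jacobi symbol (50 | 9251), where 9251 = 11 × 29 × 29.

Pull out 2: since 9251 ≡ 3 (mod 8), (2/9251) = -1.
Reciprocity: 25 ≡ 1 and 9251 ≡ 3 (mod 4), so (25/9251) = +(9251/25).
Reduce top mod 25: now compute (1/25).
Reached (1/25) = 1. Collecting the sign flips along the way, the symbol is -1.

-1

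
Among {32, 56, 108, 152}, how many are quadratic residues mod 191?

2

(32/191) = +1 → QR.
(56/191) = -1 → non-residue.
(108/191) = +1 → QR.
(152/191) = -1 → non-residue.
Total quadratic residues among the 4: 2.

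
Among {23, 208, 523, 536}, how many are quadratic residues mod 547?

1

(23/547) = -1 → non-residue.
(208/547) = +1 → QR.
(523/547) = -1 → non-residue.
(536/547) = -1 → non-residue.
Total quadratic residues among the 4: 1.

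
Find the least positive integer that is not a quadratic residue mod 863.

(2/863) = +1, so 2 is a residue.
(3/863) = +1, so 3 is a residue.
(4/863) = +1, so 4 is a residue.
(5/863) = −1, so 5 is the smallest positive non-residue mod 863.

5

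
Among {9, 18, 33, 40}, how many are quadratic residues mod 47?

2

(9/47) = +1 → QR.
(18/47) = +1 → QR.
(33/47) = -1 → non-residue.
(40/47) = -1 → non-residue.
Total quadratic residues among the 4: 2.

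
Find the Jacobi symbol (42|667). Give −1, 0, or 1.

-1

Pull out 2: since 667 ≡ 3 (mod 8), (2/667) = -1.
Reciprocity: 21 ≡ 1 and 667 ≡ 3 (mod 4), so (21/667) = +(667/21).
Reduce top mod 21: now compute (16/21).
Pull out 2^4: since 21 ≡ 5 (mod 8), (2/21) = -1, so (2/21)^4 = +1.
Reached (1/21) = 1. Collecting the sign flips along the way, the symbol is -1.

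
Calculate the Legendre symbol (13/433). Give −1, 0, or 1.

Euler's criterion: (13/433) ≡ 13^216 (mod 433).
13^2 ≡ 169 (mod 433)
13^4 ≡ 416 (mod 433)
13^8 ≡ 289 (mod 433)
13^16 ≡ 385 (mod 433)
13^32 ≡ 139 (mod 433)
13^64 ≡ 269 (mod 433)
13^128 ≡ 50 (mod 433)
13^216 = 13^(128+64+16+8) ≡ 1 (mod 433).
Result is 1, so (13/433) = 1.

1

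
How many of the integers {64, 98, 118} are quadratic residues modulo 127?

2

(64/127) = +1 → QR.
(98/127) = +1 → QR.
(118/127) = -1 → non-residue.
Total quadratic residues among the 3: 2.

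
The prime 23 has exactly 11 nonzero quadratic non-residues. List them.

Square k = 1,…,11 (k and 23−k give the same square):
1²=1, 2²=4, 3²=9, 4²=16, 5²≡2, 6²≡13, 7²≡3, 8²≡18, 9²≡12, 10²≡8, 11²≡6 (mod 23).
The residues are {1, 2, 3, 4, 6, 8, 9, 12, 13, 16, 18}; the non-residues are the remaining 11 nonzero classes.

5, 7, 10, 11, 14, 15, 17, 19, 20, 21, 22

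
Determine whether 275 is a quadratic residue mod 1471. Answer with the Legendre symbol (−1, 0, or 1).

Reciprocity: 275 ≡ 3 and 1471 ≡ 3 (mod 4), so (275/1471) = −(1471/275).
Reduce top mod 275: now compute (96/275).
Pull out 2^5: since 275 ≡ 3 (mod 8), (2/275) = -1, so (2/275)^5 = -1.
Reciprocity: 3 ≡ 3 and 275 ≡ 3 (mod 4), so (3/275) = −(275/3).
Reduce top mod 3: now compute (2/3).
Pull out 2: since 3 ≡ 3 (mod 8), (2/3) = -1.
Reached (1/3) = 1. Collecting the sign flips along the way, the symbol is +1.

1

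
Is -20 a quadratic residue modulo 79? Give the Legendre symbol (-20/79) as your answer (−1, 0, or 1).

-1

First reduce: -20 ≡ 59 (mod 79).
Reciprocity: 59 ≡ 3 and 79 ≡ 3 (mod 4), so (59/79) = −(79/59).
Reduce top mod 59: now compute (20/59).
Pull out 2^2: since 59 ≡ 3 (mod 8), (2/59) = -1, so (2/59)^2 = +1.
Reciprocity: 5 ≡ 1 and 59 ≡ 3 (mod 4), so (5/59) = +(59/5).
Reduce top mod 5: now compute (4/5).
Pull out 2^2: since 5 ≡ 5 (mod 8), (2/5) = -1, so (2/5)^2 = +1.
Reached (1/5) = 1. Collecting the sign flips along the way, the symbol is -1.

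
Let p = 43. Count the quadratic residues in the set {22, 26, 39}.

0

(22/43) = -1 → non-residue.
(26/43) = -1 → non-residue.
(39/43) = -1 → non-residue.
Total quadratic residues among the 3: 0.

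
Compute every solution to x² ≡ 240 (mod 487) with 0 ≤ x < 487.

78, 409

Since 487 ≡ 3 (mod 4), a square root of 240 is 240^((487+1)/4) = 240^122 mod 487.
Repeated squaring: 240^2≡134, 240^4≡424, 240^8≡73, 240^16≡459, 240^32≡297, 240^64≡62 (mod 487).
240^122 = 240^(64+32+16+8+2) ≡ 78 (mod 487).
Check: 78² = 6084 ≡ 240 (mod 487). The two roots are 78 and 409.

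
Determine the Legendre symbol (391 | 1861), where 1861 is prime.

-1

Reciprocity: 391 ≡ 3 and 1861 ≡ 1 (mod 4), so (391/1861) = +(1861/391).
Reduce top mod 391: now compute (297/391).
Reciprocity: 297 ≡ 1 and 391 ≡ 3 (mod 4), so (297/391) = +(391/297).
Reduce top mod 297: now compute (94/297).
Pull out 2: since 297 ≡ 1 (mod 8), (2/297) = +1.
Reciprocity: 47 ≡ 3 and 297 ≡ 1 (mod 4), so (47/297) = +(297/47).
Reduce top mod 47: now compute (15/47).
Reciprocity: 15 ≡ 3 and 47 ≡ 3 (mod 4), so (15/47) = −(47/15).
Reduce top mod 15: now compute (2/15).
Pull out 2: since 15 ≡ 7 (mod 8), (2/15) = +1.
Reached (1/15) = 1. Collecting the sign flips along the way, the symbol is -1.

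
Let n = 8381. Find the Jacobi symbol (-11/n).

First reduce: -11 ≡ 8370 (mod 8381).
Pull out 2: since 8381 ≡ 5 (mod 8), (2/8381) = -1.
Reciprocity: 4185 ≡ 1 and 8381 ≡ 1 (mod 4), so (4185/8381) = +(8381/4185).
Reduce top mod 4185: now compute (11/4185).
Reciprocity: 11 ≡ 3 and 4185 ≡ 1 (mod 4), so (11/4185) = +(4185/11).
Reduce top mod 11: now compute (5/11).
Reciprocity: 5 ≡ 1 and 11 ≡ 3 (mod 4), so (5/11) = +(11/5).
Reduce top mod 5: now compute (1/5).
Reached (1/5) = 1. Collecting the sign flips along the way, the symbol is -1.

-1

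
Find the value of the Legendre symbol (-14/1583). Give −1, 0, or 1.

First reduce: -14 ≡ 1569 (mod 1583).
Reciprocity: 1569 ≡ 1 and 1583 ≡ 3 (mod 4), so (1569/1583) = +(1583/1569).
Reduce top mod 1569: now compute (14/1569).
Pull out 2: since 1569 ≡ 1 (mod 8), (2/1569) = +1.
Reciprocity: 7 ≡ 3 and 1569 ≡ 1 (mod 4), so (7/1569) = +(1569/7).
Reduce top mod 7: now compute (1/7).
Reached (1/7) = 1. Collecting the sign flips along the way, the symbol is +1.

1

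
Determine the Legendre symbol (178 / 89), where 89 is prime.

0

First reduce: 178 ≡ 0 (mod 89).
Top reduces to 0: gcd > 1, so the symbol is 0.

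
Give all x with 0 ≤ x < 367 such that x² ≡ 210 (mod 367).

111, 256

Since 367 ≡ 3 (mod 4), a square root of 210 is 210^((367+1)/4) = 210^92 mod 367.
Repeated squaring: 210^2≡60, 210^4≡297, 210^8≡129, 210^16≡126, 210^32≡95, 210^64≡217 (mod 367).
210^92 = 210^(64+16+8+4) ≡ 256 (mod 367).
Check: 256² = 65536 ≡ 210 (mod 367). The two roots are 111 and 256.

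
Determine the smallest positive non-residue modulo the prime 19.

(2/19) = −1, so 2 is the smallest positive non-residue mod 19.

2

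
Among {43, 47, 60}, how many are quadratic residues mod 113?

(43/113) = -1 → non-residue.
(47/113) = -1 → non-residue.
(60/113) = +1 → QR.
Total quadratic residues among the 3: 1.

1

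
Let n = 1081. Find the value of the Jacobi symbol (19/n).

Reciprocity: 19 ≡ 3 and 1081 ≡ 1 (mod 4), so (19/1081) = +(1081/19).
Reduce top mod 19: now compute (17/19).
Reciprocity: 17 ≡ 1 and 19 ≡ 3 (mod 4), so (17/19) = +(19/17).
Reduce top mod 17: now compute (2/17).
Pull out 2: since 17 ≡ 1 (mod 8), (2/17) = +1.
Reached (1/17) = 1. Collecting the sign flips along the way, the symbol is +1.

1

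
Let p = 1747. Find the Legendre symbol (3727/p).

First reduce: 3727 ≡ 233 (mod 1747).
Reciprocity: 233 ≡ 1 and 1747 ≡ 3 (mod 4), so (233/1747) = +(1747/233).
Reduce top mod 233: now compute (116/233).
Pull out 2^2: since 233 ≡ 1 (mod 8), (2/233) = +1, so (2/233)^2 = +1.
Reciprocity: 29 ≡ 1 and 233 ≡ 1 (mod 4), so (29/233) = +(233/29).
Reduce top mod 29: now compute (1/29).
Reached (1/29) = 1. Collecting the sign flips along the way, the symbol is +1.

1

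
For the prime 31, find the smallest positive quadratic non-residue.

3

(2/31) = +1, so 2 is a residue.
(3/31) = −1, so 3 is the smallest positive non-residue mod 31.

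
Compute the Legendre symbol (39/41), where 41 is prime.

Reciprocity: 39 ≡ 3 and 41 ≡ 1 (mod 4), so (39/41) = +(41/39).
Reduce top mod 39: now compute (2/39).
Pull out 2: since 39 ≡ 7 (mod 8), (2/39) = +1.
Reached (1/39) = 1. Collecting the sign flips along the way, the symbol is +1.

1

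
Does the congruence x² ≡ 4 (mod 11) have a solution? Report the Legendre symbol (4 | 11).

1

Pull out 2^2: since 11 ≡ 3 (mod 8), (2/11) = -1, so (2/11)^2 = +1.
Reached (1/11) = 1. Collecting the sign flips along the way, the symbol is +1.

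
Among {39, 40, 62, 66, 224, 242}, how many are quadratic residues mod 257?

2

(39/257) = -1 → non-residue.
(40/257) = -1 → non-residue.
(62/257) = +1 → QR.
(66/257) = -1 → non-residue.
(224/257) = -1 → non-residue.
(242/257) = +1 → QR.
Total quadratic residues among the 6: 2.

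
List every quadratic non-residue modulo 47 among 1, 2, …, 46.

Square k = 1,…,23 (k and 47−k give the same square):
1²=1, 2²=4, 3²=9, 4²=16, 5²=25, 6²=36, 7²≡2, 8²≡17, 9²≡34, 10²≡6, 11²≡27, 12²≡3, 13²≡28, 14²≡8, 15²≡37, 16²≡21, 17²≡7, 18²≡42, 19²≡32, 20²≡24, 21²≡18, 22²≡14, 23²≡12 (mod 47).
The residues are {1, 2, 3, 4, 6, 7, 8, 9, 12, 14, 16, 17, 18, 21, 24, 25, 27, 28, 32, 34, 36, 37, 42}; the non-residues are the remaining 23 nonzero classes.

5, 10, 11, 13, 15, 19, 20, 22, 23, 26, 29, 30, 31, 33, 35, 38, 39, 40, 41, 43, 44, 45, 46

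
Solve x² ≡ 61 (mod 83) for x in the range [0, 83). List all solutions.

Since 83 ≡ 3 (mod 4), a square root of 61 is 61^((83+1)/4) = 61^21 mod 83.
Repeated squaring: 61^2≡69, 61^4≡30, 61^8≡70, 61^16≡3 (mod 83).
61^21 = 61^(16+4+1) ≡ 12 (mod 83).
Check: 12² = 144 ≡ 61 (mod 83). The two roots are 12 and 71.

12, 71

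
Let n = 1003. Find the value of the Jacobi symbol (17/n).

0

Reciprocity: 17 ≡ 1 and 1003 ≡ 3 (mod 4), so (17/1003) = +(1003/17).
Reduce top mod 17: now compute (0/17).
Top reduces to 0: gcd > 1, so the symbol is 0.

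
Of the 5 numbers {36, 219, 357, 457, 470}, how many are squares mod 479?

2

(36/479) = +1 → QR.
(219/479) = +1 → QR.
(357/479) = -1 → non-residue.
(457/479) = -1 → non-residue.
(470/479) = -1 → non-residue.
Total quadratic residues among the 5: 2.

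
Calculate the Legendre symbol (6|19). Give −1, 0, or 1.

1

Euler's criterion: (6/19) ≡ 6^9 (mod 19).
6^2 ≡ 17 (mod 19)
6^4 ≡ 4 (mod 19)
6^8 ≡ 16 (mod 19)
6^9 = 6^(8+1) ≡ 1 (mod 19).
Result is 1, so (6/19) = 1.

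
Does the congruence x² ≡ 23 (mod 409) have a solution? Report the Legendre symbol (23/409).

Reciprocity: 23 ≡ 3 and 409 ≡ 1 (mod 4), so (23/409) = +(409/23).
Reduce top mod 23: now compute (18/23).
Pull out 2: since 23 ≡ 7 (mod 8), (2/23) = +1.
Reciprocity: 9 ≡ 1 and 23 ≡ 3 (mod 4), so (9/23) = +(23/9).
Reduce top mod 9: now compute (5/9).
Reciprocity: 5 ≡ 1 and 9 ≡ 1 (mod 4), so (5/9) = +(9/5).
Reduce top mod 5: now compute (4/5).
Pull out 2^2: since 5 ≡ 5 (mod 8), (2/5) = -1, so (2/5)^2 = +1.
Reached (1/5) = 1. Collecting the sign flips along the way, the symbol is +1.

1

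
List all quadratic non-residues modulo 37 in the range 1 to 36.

Square k = 1,…,18 (k and 37−k give the same square):
1²=1, 2²=4, 3²=9, 4²=16, 5²=25, 6²=36, 7²≡12, 8²≡27, 9²≡7, 10²≡26, 11²≡10, 12²≡33, 13²≡21, 14²≡11, 15²≡3, 16²≡34, 17²≡30, 18²≡28 (mod 37).
The residues are {1, 3, 4, 7, 9, 10, 11, 12, 16, 21, 25, 26, 27, 28, 30, 33, 34, 36}; the non-residues are the remaining 18 nonzero classes.

2,5,6,8,13,14,15,17,18,19,20,22,23,24,29,31,32,35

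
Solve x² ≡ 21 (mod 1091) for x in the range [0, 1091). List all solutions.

74, 1017

Since 1091 ≡ 3 (mod 4), a square root of 21 is 21^((1091+1)/4) = 21^273 mod 1091.
Repeated squaring: 21^2≡441, 21^4≡283, 21^8≡446, 21^16≡354, 21^32≡942, 21^64≡381, 21^128≡58, 21^256≡91 (mod 1091).
21^273 = 21^(256+16+1) ≡ 74 (mod 1091).
Check: 74² = 5476 ≡ 21 (mod 1091). The two roots are 74 and 1017.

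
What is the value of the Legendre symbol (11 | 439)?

Reciprocity: 11 ≡ 3 and 439 ≡ 3 (mod 4), so (11/439) = −(439/11).
Reduce top mod 11: now compute (10/11).
Pull out 2: since 11 ≡ 3 (mod 8), (2/11) = -1.
Reciprocity: 5 ≡ 1 and 11 ≡ 3 (mod 4), so (5/11) = +(11/5).
Reduce top mod 5: now compute (1/5).
Reached (1/5) = 1. Collecting the sign flips along the way, the symbol is +1.

1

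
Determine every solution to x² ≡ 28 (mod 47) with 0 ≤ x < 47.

Since 47 ≡ 3 (mod 4), a square root of 28 is 28^((47+1)/4) = 28^12 mod 47.
Repeated squaring: 28^2≡32, 28^4≡37, 28^8≡6 (mod 47).
28^12 = 28^(8+4) ≡ 34 (mod 47).
Check: 34² = 1156 ≡ 28 (mod 47). The two roots are 13 and 34.

13, 34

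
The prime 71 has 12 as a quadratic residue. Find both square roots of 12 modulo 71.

Since 71 ≡ 3 (mod 4), a square root of 12 is 12^((71+1)/4) = 12^18 mod 71.
Repeated squaring: 12^2≡2, 12^4≡4, 12^8≡16, 12^16≡43 (mod 71).
12^18 = 12^(16+2) ≡ 15 (mod 71).
Check: 15² = 225 ≡ 12 (mod 71). The two roots are 15 and 56.

15, 56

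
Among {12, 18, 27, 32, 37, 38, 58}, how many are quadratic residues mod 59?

2

(12/59) = +1 → QR.
(18/59) = -1 → non-residue.
(27/59) = +1 → QR.
(32/59) = -1 → non-residue.
(37/59) = -1 → non-residue.
(38/59) = -1 → non-residue.
(58/59) = -1 → non-residue.
Total quadratic residues among the 7: 2.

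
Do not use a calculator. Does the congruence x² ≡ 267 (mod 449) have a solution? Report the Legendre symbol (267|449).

Reciprocity: 267 ≡ 3 and 449 ≡ 1 (mod 4), so (267/449) = +(449/267).
Reduce top mod 267: now compute (182/267).
Pull out 2: since 267 ≡ 3 (mod 8), (2/267) = -1.
Reciprocity: 91 ≡ 3 and 267 ≡ 3 (mod 4), so (91/267) = −(267/91).
Reduce top mod 91: now compute (85/91).
Reciprocity: 85 ≡ 1 and 91 ≡ 3 (mod 4), so (85/91) = +(91/85).
Reduce top mod 85: now compute (6/85).
Pull out 2: since 85 ≡ 5 (mod 8), (2/85) = -1.
Reciprocity: 3 ≡ 3 and 85 ≡ 1 (mod 4), so (3/85) = +(85/3).
Reduce top mod 3: now compute (1/3).
Reached (1/3) = 1. Collecting the sign flips along the way, the symbol is -1.

-1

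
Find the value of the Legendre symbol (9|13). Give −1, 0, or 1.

1

Reciprocity: 9 ≡ 1 and 13 ≡ 1 (mod 4), so (9/13) = +(13/9).
Reduce top mod 9: now compute (4/9).
Pull out 2^2: since 9 ≡ 1 (mod 8), (2/9) = +1, so (2/9)^2 = +1.
Reached (1/9) = 1. Collecting the sign flips along the way, the symbol is +1.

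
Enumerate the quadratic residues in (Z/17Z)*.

1,2,4,8,9,13,15,16

Square k = 1,…,8 (k and 17−k give the same square):
1²=1, 2²=4, 3²=9, 4²=16, 5²≡8, 6²≡2, 7²≡15, 8²≡13 (mod 17).
So the quadratic residues mod 17 are {1, 2, 4, 8, 9, 13, 15, 16}.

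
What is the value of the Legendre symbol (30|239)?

Pull out 2: since 239 ≡ 7 (mod 8), (2/239) = +1.
Reciprocity: 15 ≡ 3 and 239 ≡ 3 (mod 4), so (15/239) = −(239/15).
Reduce top mod 15: now compute (14/15).
Pull out 2: since 15 ≡ 7 (mod 8), (2/15) = +1.
Reciprocity: 7 ≡ 3 and 15 ≡ 3 (mod 4), so (7/15) = −(15/7).
Reduce top mod 7: now compute (1/7).
Reached (1/7) = 1. Collecting the sign flips along the way, the symbol is +1.

1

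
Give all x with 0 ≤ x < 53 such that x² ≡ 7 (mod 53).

22, 31

53 ≡ 1 (mod 4), so we find a root by search.
Trying successive values, 22² = 484 ≡ 7 (mod 53). The other root is 53 − 22 = 31.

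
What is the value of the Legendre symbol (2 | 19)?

-1

Pull out 2: since 19 ≡ 3 (mod 8), (2/19) = -1.
Reached (1/19) = 1. Collecting the sign flips along the way, the symbol is -1.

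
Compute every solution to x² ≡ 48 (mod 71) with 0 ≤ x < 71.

Since 71 ≡ 3 (mod 4), a square root of 48 is 48^((71+1)/4) = 48^18 mod 71.
Repeated squaring: 48^2≡32, 48^4≡30, 48^8≡48, 48^16≡32 (mod 71).
48^18 = 48^(16+2) ≡ 30 (mod 71).
Check: 30² = 900 ≡ 48 (mod 71). The two roots are 30 and 41.

30, 41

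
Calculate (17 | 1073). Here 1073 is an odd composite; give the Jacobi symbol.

1

Reciprocity: 17 ≡ 1 and 1073 ≡ 1 (mod 4), so (17/1073) = +(1073/17).
Reduce top mod 17: now compute (2/17).
Pull out 2: since 17 ≡ 1 (mod 8), (2/17) = +1.
Reached (1/17) = 1. Collecting the sign flips along the way, the symbol is +1.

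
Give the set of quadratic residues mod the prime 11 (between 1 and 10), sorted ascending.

Square k = 1,…,5 (k and 11−k give the same square):
1²=1, 2²=4, 3²=9, 4²≡5, 5²≡3 (mod 11).
So the quadratic residues mod 11 are {1, 3, 4, 5, 9}.

1 3 4 5 9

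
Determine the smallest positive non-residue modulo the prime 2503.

(2/2503) = +1, so 2 is a residue.
(3/2503) = −1, so 3 is the smallest positive non-residue mod 2503.

3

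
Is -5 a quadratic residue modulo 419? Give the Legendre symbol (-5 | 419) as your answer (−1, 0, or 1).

-1

First reduce: -5 ≡ 414 (mod 419).
Pull out 2: since 419 ≡ 3 (mod 8), (2/419) = -1.
Reciprocity: 207 ≡ 3 and 419 ≡ 3 (mod 4), so (207/419) = −(419/207).
Reduce top mod 207: now compute (5/207).
Reciprocity: 5 ≡ 1 and 207 ≡ 3 (mod 4), so (5/207) = +(207/5).
Reduce top mod 5: now compute (2/5).
Pull out 2: since 5 ≡ 5 (mod 8), (2/5) = -1.
Reached (1/5) = 1. Collecting the sign flips along the way, the symbol is -1.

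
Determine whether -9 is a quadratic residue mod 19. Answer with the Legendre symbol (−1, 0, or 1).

Euler's criterion: (-9/19) ≡ 10^9 (mod 19).
10^2 ≡ 5 (mod 19)
10^4 ≡ 6 (mod 19)
10^8 ≡ 17 (mod 19)
10^9 = 10^(8+1) ≡ 18 (mod 19).
Result is 18 ≡ −1, so (-9/19) = −1.

-1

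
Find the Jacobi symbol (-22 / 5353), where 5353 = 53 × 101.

First reduce: -22 ≡ 5331 (mod 5353).
Reciprocity: 5331 ≡ 3 and 5353 ≡ 1 (mod 4), so (5331/5353) = +(5353/5331).
Reduce top mod 5331: now compute (22/5331).
Pull out 2: since 5331 ≡ 3 (mod 8), (2/5331) = -1.
Reciprocity: 11 ≡ 3 and 5331 ≡ 3 (mod 4), so (11/5331) = −(5331/11).
Reduce top mod 11: now compute (7/11).
Reciprocity: 7 ≡ 3 and 11 ≡ 3 (mod 4), so (7/11) = −(11/7).
Reduce top mod 7: now compute (4/7).
Pull out 2^2: since 7 ≡ 7 (mod 8), (2/7) = +1, so (2/7)^2 = +1.
Reached (1/7) = 1. Collecting the sign flips along the way, the symbol is -1.

-1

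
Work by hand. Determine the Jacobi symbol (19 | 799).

Reciprocity: 19 ≡ 3 and 799 ≡ 3 (mod 4), so (19/799) = −(799/19).
Reduce top mod 19: now compute (1/19).
Reached (1/19) = 1. Collecting the sign flips along the way, the symbol is -1.

-1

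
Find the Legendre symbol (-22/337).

First reduce: -22 ≡ 315 (mod 337).
Reciprocity: 315 ≡ 3 and 337 ≡ 1 (mod 4), so (315/337) = +(337/315).
Reduce top mod 315: now compute (22/315).
Pull out 2: since 315 ≡ 3 (mod 8), (2/315) = -1.
Reciprocity: 11 ≡ 3 and 315 ≡ 3 (mod 4), so (11/315) = −(315/11).
Reduce top mod 11: now compute (7/11).
Reciprocity: 7 ≡ 3 and 11 ≡ 3 (mod 4), so (7/11) = −(11/7).
Reduce top mod 7: now compute (4/7).
Pull out 2^2: since 7 ≡ 7 (mod 8), (2/7) = +1, so (2/7)^2 = +1.
Reached (1/7) = 1. Collecting the sign flips along the way, the symbol is -1.

-1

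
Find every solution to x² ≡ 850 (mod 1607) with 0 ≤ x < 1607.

598, 1009

Since 1607 ≡ 3 (mod 4), a square root of 850 is 850^((1607+1)/4) = 850^402 mod 1607.
Repeated squaring: 850^2≡957, 850^4≡1466, 850^8≡597, 850^16≡1262, 850^32≡107, 850^64≡200, 850^128≡1432, 850^256≡92 (mod 1607).
850^402 = 850^(256+128+16+2) ≡ 1009 (mod 1607).
Check: 1009² = 1018081 ≡ 850 (mod 1607). The two roots are 598 and 1009.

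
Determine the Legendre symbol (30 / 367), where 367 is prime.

Euler's criterion: (30/367) ≡ 30^183 (mod 367).
30^2 ≡ 166 (mod 367)
30^4 ≡ 31 (mod 367)
30^8 ≡ 227 (mod 367)
30^16 ≡ 149 (mod 367)
30^32 ≡ 181 (mod 367)
30^64 ≡ 98 (mod 367)
30^128 ≡ 62 (mod 367)
30^183 = 30^(128+32+16+4+2+1) ≡ 1 (mod 367).
Result is 1, so (30/367) = 1.

1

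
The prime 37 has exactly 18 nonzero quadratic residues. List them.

Square k = 1,…,18 (k and 37−k give the same square):
1²=1, 2²=4, 3²=9, 4²=16, 5²=25, 6²=36, 7²≡12, 8²≡27, 9²≡7, 10²≡26, 11²≡10, 12²≡33, 13²≡21, 14²≡11, 15²≡3, 16²≡34, 17²≡30, 18²≡28 (mod 37).
So the quadratic residues mod 37 are {1, 3, 4, 7, 9, 10, 11, 12, 16, 21, 25, 26, 27, 28, 30, 33, 34, 36}.

1, 3, 4, 7, 9, 10, 11, 12, 16, 21, 25, 26, 27, 28, 30, 33, 34, 36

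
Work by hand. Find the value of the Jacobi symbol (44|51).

Pull out 2^2: since 51 ≡ 3 (mod 8), (2/51) = -1, so (2/51)^2 = +1.
Reciprocity: 11 ≡ 3 and 51 ≡ 3 (mod 4), so (11/51) = −(51/11).
Reduce top mod 11: now compute (7/11).
Reciprocity: 7 ≡ 3 and 11 ≡ 3 (mod 4), so (7/11) = −(11/7).
Reduce top mod 7: now compute (4/7).
Pull out 2^2: since 7 ≡ 7 (mod 8), (2/7) = +1, so (2/7)^2 = +1.
Reached (1/7) = 1. Collecting the sign flips along the way, the symbol is +1.

1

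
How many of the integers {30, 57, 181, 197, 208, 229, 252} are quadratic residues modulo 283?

4

(30/283) = -1 → non-residue.
(57/283) = +1 → QR.
(181/283) = +1 → QR.
(197/283) = -1 → non-residue.
(208/283) = +1 → QR.
(229/283) = -1 → non-residue.
(252/283) = +1 → QR.
Total quadratic residues among the 7: 4.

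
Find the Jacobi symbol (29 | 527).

Reciprocity: 29 ≡ 1 and 527 ≡ 3 (mod 4), so (29/527) = +(527/29).
Reduce top mod 29: now compute (5/29).
Reciprocity: 5 ≡ 1 and 29 ≡ 1 (mod 4), so (5/29) = +(29/5).
Reduce top mod 5: now compute (4/5).
Pull out 2^2: since 5 ≡ 5 (mod 8), (2/5) = -1, so (2/5)^2 = +1.
Reached (1/5) = 1. Collecting the sign flips along the way, the symbol is +1.

1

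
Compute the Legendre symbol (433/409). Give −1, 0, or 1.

Euler's criterion: (433/409) ≡ 24^204 (mod 409).
24^2 ≡ 167 (mod 409)
24^4 ≡ 77 (mod 409)
24^8 ≡ 203 (mod 409)
24^16 ≡ 309 (mod 409)
24^32 ≡ 184 (mod 409)
24^64 ≡ 318 (mod 409)
24^128 ≡ 101 (mod 409)
24^204 = 24^(128+64+8+4) ≡ 1 (mod 409).
Result is 1, so (433/409) = 1.

1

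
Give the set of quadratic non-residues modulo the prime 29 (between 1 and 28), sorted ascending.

2,3,8,10,11,12,14,15,17,18,19,21,26,27

Square k = 1,…,14 (k and 29−k give the same square):
1²=1, 2²=4, 3²=9, 4²=16, 5²=25, 6²≡7, 7²≡20, 8²≡6, 9²≡23, 10²≡13, 11²≡5, 12²≡28, 13²≡24, 14²≡22 (mod 29).
The residues are {1, 4, 5, 6, 7, 9, 13, 16, 20, 22, 23, 24, 25, 28}; the non-residues are the remaining 14 nonzero classes.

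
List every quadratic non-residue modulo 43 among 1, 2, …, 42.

2 3 5 7 8 12 18 19 20 22 26 27 28 29 30 32 33 34 37 39 42

Square k = 1,…,21 (k and 43−k give the same square):
1²=1, 2²=4, 3²=9, 4²=16, 5²=25, 6²=36, 7²≡6, 8²≡21, 9²≡38, 10²≡14, 11²≡35, 12²≡15, 13²≡40, 14²≡24, 15²≡10, 16²≡41, 17²≡31, 18²≡23, 19²≡17, 20²≡13, 21²≡11 (mod 43).
The residues are {1, 4, 6, 9, 10, 11, 13, 14, 15, 16, 17, 21, 23, 24, 25, 31, 35, 36, 38, 40, 41}; the non-residues are the remaining 21 nonzero classes.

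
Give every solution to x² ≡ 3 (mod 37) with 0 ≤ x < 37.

15, 22

37 ≡ 1 (mod 4), so we find a root by search.
Trying successive values, 15² = 225 ≡ 3 (mod 37). The other root is 37 − 15 = 22.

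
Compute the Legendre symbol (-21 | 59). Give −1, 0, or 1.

First reduce: -21 ≡ 38 (mod 59).
Pull out 2: since 59 ≡ 3 (mod 8), (2/59) = -1.
Reciprocity: 19 ≡ 3 and 59 ≡ 3 (mod 4), so (19/59) = −(59/19).
Reduce top mod 19: now compute (2/19).
Pull out 2: since 19 ≡ 3 (mod 8), (2/19) = -1.
Reached (1/19) = 1. Collecting the sign flips along the way, the symbol is -1.

-1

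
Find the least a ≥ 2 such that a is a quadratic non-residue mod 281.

3

(2/281) = +1, so 2 is a residue.
(3/281) = −1, so 3 is the smallest positive non-residue mod 281.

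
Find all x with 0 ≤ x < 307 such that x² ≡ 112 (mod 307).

135, 172

Since 307 ≡ 3 (mod 4), a square root of 112 is 112^((307+1)/4) = 112^77 mod 307.
Repeated squaring: 112^2≡264, 112^4≡7, 112^8≡49, 112^16≡252, 112^32≡262, 112^64≡183 (mod 307).
112^77 = 112^(64+8+4+1) ≡ 135 (mod 307).
Check: 135² = 18225 ≡ 112 (mod 307). The two roots are 135 and 172.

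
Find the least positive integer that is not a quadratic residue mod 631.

3

(2/631) = +1, so 2 is a residue.
(3/631) = −1, so 3 is the smallest positive non-residue mod 631.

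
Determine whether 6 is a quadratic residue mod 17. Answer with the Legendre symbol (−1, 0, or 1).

Pull out 2: since 17 ≡ 1 (mod 8), (2/17) = +1.
Reciprocity: 3 ≡ 3 and 17 ≡ 1 (mod 4), so (3/17) = +(17/3).
Reduce top mod 3: now compute (2/3).
Pull out 2: since 3 ≡ 3 (mod 8), (2/3) = -1.
Reached (1/3) = 1. Collecting the sign flips along the way, the symbol is -1.

-1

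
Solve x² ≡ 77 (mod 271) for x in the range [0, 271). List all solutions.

60, 211

Since 271 ≡ 3 (mod 4), a square root of 77 is 77^((271+1)/4) = 77^68 mod 271.
Repeated squaring: 77^2≡238, 77^4≡5, 77^8≡25, 77^16≡83, 77^32≡114, 77^64≡259 (mod 271).
77^68 = 77^(64+4) ≡ 211 (mod 271).
Check: 211² = 44521 ≡ 77 (mod 271). The two roots are 60 and 211.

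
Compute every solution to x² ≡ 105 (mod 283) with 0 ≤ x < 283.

117, 166

Since 283 ≡ 3 (mod 4), a square root of 105 is 105^((283+1)/4) = 105^71 mod 283.
Repeated squaring: 105^2≡271, 105^4≡144, 105^8≡77, 105^16≡269, 105^32≡196, 105^64≡211 (mod 283).
105^71 = 105^(64+4+2+1) ≡ 117 (mod 283).
Check: 117² = 13689 ≡ 105 (mod 283). The two roots are 117 and 166.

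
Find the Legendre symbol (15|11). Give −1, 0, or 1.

First reduce: 15 ≡ 4 (mod 11).
Pull out 2^2: since 11 ≡ 3 (mod 8), (2/11) = -1, so (2/11)^2 = +1.
Reached (1/11) = 1. Collecting the sign flips along the way, the symbol is +1.

1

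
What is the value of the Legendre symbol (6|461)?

Euler's criterion: (6/461) ≡ 6^230 (mod 461).
6^2 ≡ 36 (mod 461)
6^4 ≡ 374 (mod 461)
6^8 ≡ 193 (mod 461)
6^16 ≡ 369 (mod 461)
6^32 ≡ 166 (mod 461)
6^64 ≡ 357 (mod 461)
6^128 ≡ 213 (mod 461)
6^230 = 6^(128+64+32+4+2) ≡ 1 (mod 461).
Result is 1, so (6/461) = 1.

1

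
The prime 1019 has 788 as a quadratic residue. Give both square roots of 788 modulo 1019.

Since 1019 ≡ 3 (mod 4), a square root of 788 is 788^((1019+1)/4) = 788^255 mod 1019.
Repeated squaring: 788^2≡373, 788^4≡545, 788^8≡496, 788^16≡437, 788^32≡416, 788^64≡845, 788^128≡725 (mod 1019).
788^255 = 788^(128+64+32+16+8+4+2+1) ≡ 89 (mod 1019).
Check: 89² = 7921 ≡ 788 (mod 1019). The two roots are 89 and 930.

89, 930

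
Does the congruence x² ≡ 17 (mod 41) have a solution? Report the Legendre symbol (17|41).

-1

Reciprocity: 17 ≡ 1 and 41 ≡ 1 (mod 4), so (17/41) = +(41/17).
Reduce top mod 17: now compute (7/17).
Reciprocity: 7 ≡ 3 and 17 ≡ 1 (mod 4), so (7/17) = +(17/7).
Reduce top mod 7: now compute (3/7).
Reciprocity: 3 ≡ 3 and 7 ≡ 3 (mod 4), so (3/7) = −(7/3).
Reduce top mod 3: now compute (1/3).
Reached (1/3) = 1. Collecting the sign flips along the way, the symbol is -1.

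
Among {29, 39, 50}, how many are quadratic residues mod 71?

(29/71) = +1 → QR.
(39/71) = -1 → non-residue.
(50/71) = +1 → QR.
Total quadratic residues among the 3: 2.

2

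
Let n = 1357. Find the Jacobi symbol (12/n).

Pull out 2^2: since 1357 ≡ 5 (mod 8), (2/1357) = -1, so (2/1357)^2 = +1.
Reciprocity: 3 ≡ 3 and 1357 ≡ 1 (mod 4), so (3/1357) = +(1357/3).
Reduce top mod 3: now compute (1/3).
Reached (1/3) = 1. Collecting the sign flips along the way, the symbol is +1.

1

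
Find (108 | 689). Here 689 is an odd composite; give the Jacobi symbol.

Pull out 2^2: since 689 ≡ 1 (mod 8), (2/689) = +1, so (2/689)^2 = +1.
Reciprocity: 27 ≡ 3 and 689 ≡ 1 (mod 4), so (27/689) = +(689/27).
Reduce top mod 27: now compute (14/27).
Pull out 2: since 27 ≡ 3 (mod 8), (2/27) = -1.
Reciprocity: 7 ≡ 3 and 27 ≡ 3 (mod 4), so (7/27) = −(27/7).
Reduce top mod 7: now compute (6/7).
Pull out 2: since 7 ≡ 7 (mod 8), (2/7) = +1.
Reciprocity: 3 ≡ 3 and 7 ≡ 3 (mod 4), so (3/7) = −(7/3).
Reduce top mod 3: now compute (1/3).
Reached (1/3) = 1. Collecting the sign flips along the way, the symbol is -1.

-1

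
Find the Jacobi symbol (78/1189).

1

Pull out 2: since 1189 ≡ 5 (mod 8), (2/1189) = -1.
Reciprocity: 39 ≡ 3 and 1189 ≡ 1 (mod 4), so (39/1189) = +(1189/39).
Reduce top mod 39: now compute (19/39).
Reciprocity: 19 ≡ 3 and 39 ≡ 3 (mod 4), so (19/39) = −(39/19).
Reduce top mod 19: now compute (1/19).
Reached (1/19) = 1. Collecting the sign flips along the way, the symbol is +1.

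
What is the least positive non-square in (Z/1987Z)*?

(2/1987) = −1, so 2 is the smallest positive non-residue mod 1987.

2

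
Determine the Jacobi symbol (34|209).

Pull out 2: since 209 ≡ 1 (mod 8), (2/209) = +1.
Reciprocity: 17 ≡ 1 and 209 ≡ 1 (mod 4), so (17/209) = +(209/17).
Reduce top mod 17: now compute (5/17).
Reciprocity: 5 ≡ 1 and 17 ≡ 1 (mod 4), so (5/17) = +(17/5).
Reduce top mod 5: now compute (2/5).
Pull out 2: since 5 ≡ 5 (mod 8), (2/5) = -1.
Reached (1/5) = 1. Collecting the sign flips along the way, the symbol is -1.

-1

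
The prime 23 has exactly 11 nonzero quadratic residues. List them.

1,2,3,4,6,8,9,12,13,16,18

Square k = 1,…,11 (k and 23−k give the same square):
1²=1, 2²=4, 3²=9, 4²=16, 5²≡2, 6²≡13, 7²≡3, 8²≡18, 9²≡12, 10²≡8, 11²≡6 (mod 23).
So the quadratic residues mod 23 are {1, 2, 3, 4, 6, 8, 9, 12, 13, 16, 18}.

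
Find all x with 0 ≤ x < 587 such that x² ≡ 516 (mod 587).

Since 587 ≡ 3 (mod 4), a square root of 516 is 516^((587+1)/4) = 516^147 mod 587.
Repeated squaring: 516^2≡345, 516^4≡451, 516^8≡299, 516^16≡177, 516^32≡218, 516^64≡564, 516^128≡529 (mod 587).
516^147 = 516^(128+16+2+1) ≡ 153 (mod 587).
Check: 153² = 23409 ≡ 516 (mod 587). The two roots are 153 and 434.

153, 434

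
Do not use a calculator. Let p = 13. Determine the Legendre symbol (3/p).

1

Reciprocity: 3 ≡ 3 and 13 ≡ 1 (mod 4), so (3/13) = +(13/3).
Reduce top mod 3: now compute (1/3).
Reached (1/3) = 1. Collecting the sign flips along the way, the symbol is +1.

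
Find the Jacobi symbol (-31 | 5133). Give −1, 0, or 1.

First reduce: -31 ≡ 5102 (mod 5133).
Pull out 2: since 5133 ≡ 5 (mod 8), (2/5133) = -1.
Reciprocity: 2551 ≡ 3 and 5133 ≡ 1 (mod 4), so (2551/5133) = +(5133/2551).
Reduce top mod 2551: now compute (31/2551).
Reciprocity: 31 ≡ 3 and 2551 ≡ 3 (mod 4), so (31/2551) = −(2551/31).
Reduce top mod 31: now compute (9/31).
Reciprocity: 9 ≡ 1 and 31 ≡ 3 (mod 4), so (9/31) = +(31/9).
Reduce top mod 9: now compute (4/9).
Pull out 2^2: since 9 ≡ 1 (mod 8), (2/9) = +1, so (2/9)^2 = +1.
Reached (1/9) = 1. Collecting the sign flips along the way, the symbol is +1.

1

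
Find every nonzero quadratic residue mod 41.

1 2 4 5 8 9 10 16 18 20 21 23 25 31 32 33 36 37 39 40

Square k = 1,…,20 (k and 41−k give the same square):
1²=1, 2²=4, 3²=9, 4²=16, 5²=25, 6²=36, 7²≡8, 8²≡23, 9²≡40, 10²≡18, 11²≡39, 12²≡21, 13²≡5, 14²≡32, 15²≡20, 16²≡10, 17²≡2, 18²≡37, 19²≡33, 20²≡31 (mod 41).
So the quadratic residues mod 41 are {1, 2, 4, 5, 8, 9, 10, 16, 18, 20, 21, 23, 25, 31, 32, 33, 36, 37, 39, 40}.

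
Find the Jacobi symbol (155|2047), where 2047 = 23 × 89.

Reciprocity: 155 ≡ 3 and 2047 ≡ 3 (mod 4), so (155/2047) = −(2047/155).
Reduce top mod 155: now compute (32/155).
Pull out 2^5: since 155 ≡ 3 (mod 8), (2/155) = -1, so (2/155)^5 = -1.
Reached (1/155) = 1. Collecting the sign flips along the way, the symbol is +1.

1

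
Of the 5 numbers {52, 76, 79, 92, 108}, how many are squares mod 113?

1

(52/113) = +1 → QR.
(76/113) = -1 → non-residue.
(79/113) = -1 → non-residue.
(92/113) = -1 → non-residue.
(108/113) = -1 → non-residue.
Total quadratic residues among the 5: 1.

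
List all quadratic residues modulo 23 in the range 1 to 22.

Square k = 1,…,11 (k and 23−k give the same square):
1²=1, 2²=4, 3²=9, 4²=16, 5²≡2, 6²≡13, 7²≡3, 8²≡18, 9²≡12, 10²≡8, 11²≡6 (mod 23).
So the quadratic residues mod 23 are {1, 2, 3, 4, 6, 8, 9, 12, 13, 16, 18}.

1, 2, 3, 4, 6, 8, 9, 12, 13, 16, 18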